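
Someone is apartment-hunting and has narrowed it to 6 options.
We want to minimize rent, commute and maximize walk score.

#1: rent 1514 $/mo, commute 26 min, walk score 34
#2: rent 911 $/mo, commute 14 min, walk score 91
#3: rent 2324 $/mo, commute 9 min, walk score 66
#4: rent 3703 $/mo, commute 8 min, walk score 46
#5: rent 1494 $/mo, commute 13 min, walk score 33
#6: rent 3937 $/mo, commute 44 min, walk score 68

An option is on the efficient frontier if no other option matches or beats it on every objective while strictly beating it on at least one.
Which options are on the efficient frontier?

#1: dominated by #2 (rent 911≤1514, commute 14≤26, walk score 91≥34).
#2: not dominated (best rent).
#3: not dominated.
#4: not dominated (best commute).
#5: not dominated.
#6: dominated by #2 (rent 911≤3937, commute 14≤44, walk score 91≥68).

#2, #3, #4, #5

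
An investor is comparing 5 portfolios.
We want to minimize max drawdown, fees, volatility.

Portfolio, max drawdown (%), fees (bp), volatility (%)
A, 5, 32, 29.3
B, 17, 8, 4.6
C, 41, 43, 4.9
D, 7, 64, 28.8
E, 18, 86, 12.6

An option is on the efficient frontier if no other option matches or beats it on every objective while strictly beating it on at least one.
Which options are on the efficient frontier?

A, B, D

A: not dominated (best max drawdown).
B: not dominated (best fees).
C: dominated by B (max drawdown 17≤41, fees 8≤43, volatility 4.6≤4.9).
D: not dominated.
E: dominated by B (max drawdown 17≤18, fees 8≤86, volatility 4.6≤12.6).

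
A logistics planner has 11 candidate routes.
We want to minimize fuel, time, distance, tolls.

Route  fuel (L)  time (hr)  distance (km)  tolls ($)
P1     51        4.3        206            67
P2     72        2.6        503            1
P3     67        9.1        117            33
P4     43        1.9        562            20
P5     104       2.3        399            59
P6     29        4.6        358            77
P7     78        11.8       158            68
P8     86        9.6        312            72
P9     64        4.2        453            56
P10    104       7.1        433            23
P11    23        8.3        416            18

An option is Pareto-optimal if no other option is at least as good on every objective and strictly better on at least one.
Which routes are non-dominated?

P1, P2, P3, P4, P5, P6, P9, P10, P11

P1: not dominated.
P2: not dominated (best tolls).
P3: not dominated (best distance).
P4: not dominated (best time).
P5: not dominated.
P6: not dominated.
P7: dominated by P3 (fuel 67≤78, time 9.1≤11.8, distance 117≤158, tolls 33≤68).
P8: dominated by P1 (fuel 51≤86, time 4.3≤9.6, distance 206≤312, tolls 67≤72).
P9: not dominated.
P10: not dominated.
P11: not dominated (best fuel).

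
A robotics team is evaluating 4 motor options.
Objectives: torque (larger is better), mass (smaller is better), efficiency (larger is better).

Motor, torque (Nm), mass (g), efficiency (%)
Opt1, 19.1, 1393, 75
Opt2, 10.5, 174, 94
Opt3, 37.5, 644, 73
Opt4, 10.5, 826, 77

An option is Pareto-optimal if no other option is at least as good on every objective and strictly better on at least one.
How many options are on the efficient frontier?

3

Opt1: not dominated.
Opt2: not dominated (best mass).
Opt3: not dominated (best torque).
Opt4: dominated by Opt2 (torque 10.5≥10.5, mass 174≤826, efficiency 94≥77).
Pareto-optimal: Opt1, Opt2, Opt3 → 3.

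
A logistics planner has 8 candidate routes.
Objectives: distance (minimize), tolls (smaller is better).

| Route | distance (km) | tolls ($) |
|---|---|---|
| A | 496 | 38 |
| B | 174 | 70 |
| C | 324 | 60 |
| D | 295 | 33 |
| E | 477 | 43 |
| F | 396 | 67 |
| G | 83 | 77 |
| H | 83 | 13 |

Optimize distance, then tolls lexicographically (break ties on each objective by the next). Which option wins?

H

First minimize distance: best is 83, kept {G, H}.
Then minimize tolls: best is 13, kept {H}.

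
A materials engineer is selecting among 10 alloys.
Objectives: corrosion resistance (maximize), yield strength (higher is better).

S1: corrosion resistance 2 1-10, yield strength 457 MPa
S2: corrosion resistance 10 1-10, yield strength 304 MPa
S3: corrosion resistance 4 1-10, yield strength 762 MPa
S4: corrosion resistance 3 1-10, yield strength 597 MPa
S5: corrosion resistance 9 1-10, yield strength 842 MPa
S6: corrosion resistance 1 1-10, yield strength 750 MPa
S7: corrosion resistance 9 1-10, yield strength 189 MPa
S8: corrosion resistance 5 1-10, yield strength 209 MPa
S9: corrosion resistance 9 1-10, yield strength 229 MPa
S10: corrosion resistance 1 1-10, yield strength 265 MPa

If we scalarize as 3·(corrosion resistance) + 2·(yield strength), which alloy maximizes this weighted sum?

S1: 3·2 + 2·457 = 920
S2: 3·10 + 2·304 = 638
S3: 3·4 + 2·762 = 1536
S4: 3·3 + 2·597 = 1203
S5: 3·9 + 2·842 = 1711
S6: 3·1 + 2·750 = 1503
S7: 3·9 + 2·189 = 405
S8: 3·5 + 2·209 = 433
S9: 3·9 + 2·229 = 485
S10: 3·1 + 2·265 = 533
Highest: S5 at 1711.

S5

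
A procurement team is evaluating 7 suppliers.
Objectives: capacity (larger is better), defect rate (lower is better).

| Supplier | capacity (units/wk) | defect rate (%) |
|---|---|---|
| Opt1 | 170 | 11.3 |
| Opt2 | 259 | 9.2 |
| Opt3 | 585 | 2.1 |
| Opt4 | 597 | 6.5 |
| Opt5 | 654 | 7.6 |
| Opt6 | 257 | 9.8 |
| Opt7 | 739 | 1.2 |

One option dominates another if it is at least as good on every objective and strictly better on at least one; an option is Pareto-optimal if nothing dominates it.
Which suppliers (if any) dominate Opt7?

none

Opt1: worse on capacity (170 vs 739).
Opt2: worse on capacity (259 vs 739).
Opt3: worse on capacity (585 vs 739).
Opt4: worse on capacity (597 vs 739).
Opt5: worse on capacity (654 vs 739).
Opt6: worse on capacity (257 vs 739).
No option dominates Opt7.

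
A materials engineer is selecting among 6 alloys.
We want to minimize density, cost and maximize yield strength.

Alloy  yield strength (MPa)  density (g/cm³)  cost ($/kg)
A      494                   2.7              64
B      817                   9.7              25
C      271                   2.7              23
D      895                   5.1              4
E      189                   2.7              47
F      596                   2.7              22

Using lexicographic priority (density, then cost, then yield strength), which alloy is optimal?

F

First minimize density: best is 2.7, kept {A, C, E, F}.
Then minimize cost: best is 22, kept {F}.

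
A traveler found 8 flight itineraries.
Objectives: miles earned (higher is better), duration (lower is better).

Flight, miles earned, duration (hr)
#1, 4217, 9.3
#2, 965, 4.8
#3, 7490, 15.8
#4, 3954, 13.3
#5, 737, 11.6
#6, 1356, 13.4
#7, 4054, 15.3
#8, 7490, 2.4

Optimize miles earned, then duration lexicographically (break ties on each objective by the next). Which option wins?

First maximize miles earned: best is 7490, kept {#3, #8}.
Then minimize duration: best is 2.4, kept {#8}.

#8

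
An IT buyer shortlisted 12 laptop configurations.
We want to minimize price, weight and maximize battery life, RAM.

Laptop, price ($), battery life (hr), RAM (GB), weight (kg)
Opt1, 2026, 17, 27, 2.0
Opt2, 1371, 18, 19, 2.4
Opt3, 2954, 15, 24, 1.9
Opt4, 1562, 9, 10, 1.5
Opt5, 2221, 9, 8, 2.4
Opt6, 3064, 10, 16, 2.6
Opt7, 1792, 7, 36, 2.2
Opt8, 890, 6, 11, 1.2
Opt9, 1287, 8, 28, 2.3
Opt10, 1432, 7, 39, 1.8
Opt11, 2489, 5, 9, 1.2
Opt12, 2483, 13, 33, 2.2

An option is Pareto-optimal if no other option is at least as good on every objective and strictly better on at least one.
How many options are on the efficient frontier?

Opt1: not dominated.
Opt2: not dominated (best battery life).
Opt3: not dominated.
Opt4: not dominated.
Opt5: dominated by Opt1 (price 2026≤2221, battery life 17≥9, RAM 27≥8, weight 2.0≤2.4).
Opt6: dominated by Opt1 (price 2026≤3064, battery life 17≥10, RAM 27≥16, weight 2.0≤2.6).
Opt7: dominated by Opt10 (price 1432≤1792, battery life 7≥7, RAM 39≥36, weight 1.8≤2.2).
Opt8: not dominated (best price).
Opt9: not dominated.
Opt10: not dominated (best RAM).
Opt11: dominated by Opt8 (price 890≤2489, battery life 6≥5, RAM 11≥9, weight 1.2≤1.2).
Opt12: not dominated.
Pareto-optimal: Opt1, Opt2, Opt3, Opt4, Opt8, Opt9, Opt10, Opt12 → 8.

8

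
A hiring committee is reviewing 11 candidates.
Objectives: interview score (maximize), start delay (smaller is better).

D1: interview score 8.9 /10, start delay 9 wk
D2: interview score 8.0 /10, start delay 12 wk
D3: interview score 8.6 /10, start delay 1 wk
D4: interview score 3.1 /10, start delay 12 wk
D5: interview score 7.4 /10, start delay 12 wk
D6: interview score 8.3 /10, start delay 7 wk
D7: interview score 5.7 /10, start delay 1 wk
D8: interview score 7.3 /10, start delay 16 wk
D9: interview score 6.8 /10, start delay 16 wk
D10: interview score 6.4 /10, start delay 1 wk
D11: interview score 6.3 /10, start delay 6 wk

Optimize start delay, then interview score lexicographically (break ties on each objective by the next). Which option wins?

First minimize start delay: best is 1, kept {D3, D7, D10}.
Then maximize interview score: best is 8.6, kept {D3}.

D3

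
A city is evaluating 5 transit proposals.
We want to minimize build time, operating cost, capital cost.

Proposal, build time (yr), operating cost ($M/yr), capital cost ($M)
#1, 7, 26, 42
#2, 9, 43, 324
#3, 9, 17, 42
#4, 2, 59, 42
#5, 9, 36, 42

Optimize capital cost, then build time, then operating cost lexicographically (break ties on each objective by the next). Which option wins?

#4

First minimize capital cost: best is 42, kept {#1, #3, #4, #5}.
Then minimize build time: best is 2, kept {#4}.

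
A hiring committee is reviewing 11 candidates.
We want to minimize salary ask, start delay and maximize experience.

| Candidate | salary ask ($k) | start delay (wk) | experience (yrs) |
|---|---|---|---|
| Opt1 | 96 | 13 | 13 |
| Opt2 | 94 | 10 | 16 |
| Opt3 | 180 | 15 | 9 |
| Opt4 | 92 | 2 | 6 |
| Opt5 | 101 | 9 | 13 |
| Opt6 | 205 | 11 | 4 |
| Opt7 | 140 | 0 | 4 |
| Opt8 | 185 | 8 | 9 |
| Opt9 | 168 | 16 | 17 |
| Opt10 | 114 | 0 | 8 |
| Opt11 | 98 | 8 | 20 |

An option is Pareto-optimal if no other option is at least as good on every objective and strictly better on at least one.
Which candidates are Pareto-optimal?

Opt1: dominated by Opt2 (salary ask 94≤96, start delay 10≤13, experience 16≥13).
Opt2: not dominated.
Opt3: dominated by Opt1 (salary ask 96≤180, start delay 13≤15, experience 13≥9).
Opt4: not dominated (best salary ask).
Opt5: dominated by Opt11 (salary ask 98≤101, start delay 8≤9, experience 20≥13).
Opt6: dominated by Opt2 (salary ask 94≤205, start delay 10≤11, experience 16≥4).
Opt7: dominated by Opt10 (salary ask 114≤140, start delay 0≤0, experience 8≥4).
Opt8: dominated by Opt11 (salary ask 98≤185, start delay 8≤8, experience 20≥9).
Opt9: dominated by Opt11 (salary ask 98≤168, start delay 8≤16, experience 20≥17).
Opt10: not dominated.
Opt11: not dominated (best experience).

Opt2, Opt4, Opt10, Opt11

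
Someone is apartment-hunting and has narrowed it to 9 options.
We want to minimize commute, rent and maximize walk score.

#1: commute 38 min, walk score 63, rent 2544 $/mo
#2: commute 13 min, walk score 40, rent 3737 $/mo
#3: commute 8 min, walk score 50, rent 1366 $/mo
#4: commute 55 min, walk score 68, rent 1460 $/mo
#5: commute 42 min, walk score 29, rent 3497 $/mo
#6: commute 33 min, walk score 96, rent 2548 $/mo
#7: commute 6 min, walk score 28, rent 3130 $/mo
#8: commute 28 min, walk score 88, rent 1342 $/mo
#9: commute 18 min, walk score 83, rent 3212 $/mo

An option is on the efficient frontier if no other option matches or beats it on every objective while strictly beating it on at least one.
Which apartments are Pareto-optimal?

#1: dominated by #8 (commute 28≤38, walk score 88≥63, rent 1342≤2544).
#2: dominated by #3 (commute 8≤13, walk score 50≥40, rent 1366≤3737).
#3: not dominated.
#4: dominated by #8 (commute 28≤55, walk score 88≥68, rent 1342≤1460).
#5: dominated by #1 (commute 38≤42, walk score 63≥29, rent 2544≤3497).
#6: not dominated (best walk score).
#7: not dominated (best commute).
#8: not dominated (best rent).
#9: not dominated.

#3, #6, #7, #8, #9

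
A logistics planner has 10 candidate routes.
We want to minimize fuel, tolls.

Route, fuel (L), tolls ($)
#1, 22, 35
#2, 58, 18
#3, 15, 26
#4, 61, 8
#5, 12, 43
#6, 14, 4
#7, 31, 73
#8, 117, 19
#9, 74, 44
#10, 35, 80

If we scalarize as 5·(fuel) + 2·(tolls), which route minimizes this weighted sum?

#1: 5·22 + 2·35 = 180
#2: 5·58 + 2·18 = 326
#3: 5·15 + 2·26 = 127
#4: 5·61 + 2·8 = 321
#5: 5·12 + 2·43 = 146
#6: 5·14 + 2·4 = 78
#7: 5·31 + 2·73 = 301
#8: 5·117 + 2·19 = 623
#9: 5·74 + 2·44 = 458
#10: 5·35 + 2·80 = 335
Lowest: #6 at 78.

#6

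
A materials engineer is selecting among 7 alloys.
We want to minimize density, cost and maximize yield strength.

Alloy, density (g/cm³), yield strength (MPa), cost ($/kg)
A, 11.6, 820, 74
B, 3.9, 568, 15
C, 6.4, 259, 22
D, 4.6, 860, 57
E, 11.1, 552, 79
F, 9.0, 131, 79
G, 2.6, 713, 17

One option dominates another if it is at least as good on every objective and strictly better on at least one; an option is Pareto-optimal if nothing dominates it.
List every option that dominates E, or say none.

B, D, G

B: density 3.9≤11.1, yield strength 568≥552, cost 15≤79 — dominates E.
D: density 4.6≤11.1, yield strength 860≥552, cost 57≤79 — dominates E.
G: density 2.6≤11.1, yield strength 713≥552, cost 17≤79 — dominates E.
Others (A, C, F) are each worse than E on at least one objective.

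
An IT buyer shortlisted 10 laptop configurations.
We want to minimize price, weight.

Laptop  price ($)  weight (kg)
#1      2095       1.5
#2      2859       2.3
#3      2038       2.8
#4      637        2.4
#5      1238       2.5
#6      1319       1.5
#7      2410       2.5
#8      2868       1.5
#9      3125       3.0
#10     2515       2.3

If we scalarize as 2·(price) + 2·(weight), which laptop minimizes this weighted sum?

#4

#1: 2·2095 + 2·1.5 = 4193.0
#2: 2·2859 + 2·2.3 = 5722.6
#3: 2·2038 + 2·2.8 = 4081.6
#4: 2·637 + 2·2.4 = 1278.8
#5: 2·1238 + 2·2.5 = 2481.0
#6: 2·1319 + 2·1.5 = 2641.0
#7: 2·2410 + 2·2.5 = 4825.0
#8: 2·2868 + 2·1.5 = 5739.0
#9: 2·3125 + 2·3.0 = 6256.0
#10: 2·2515 + 2·2.3 = 5034.6
Lowest: #4 at 1278.8.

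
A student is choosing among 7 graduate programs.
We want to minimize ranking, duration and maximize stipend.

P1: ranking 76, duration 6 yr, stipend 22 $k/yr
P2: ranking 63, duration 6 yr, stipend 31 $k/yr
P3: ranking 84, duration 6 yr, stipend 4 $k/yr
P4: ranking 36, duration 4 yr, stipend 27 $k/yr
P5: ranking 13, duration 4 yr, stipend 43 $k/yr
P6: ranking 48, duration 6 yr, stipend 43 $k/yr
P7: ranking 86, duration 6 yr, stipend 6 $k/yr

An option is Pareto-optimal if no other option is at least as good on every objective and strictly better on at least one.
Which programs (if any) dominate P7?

P1, P2, P4, P5, P6

P1: ranking 76≤86, duration 6≤6, stipend 22≥6 — dominates P7.
P2: ranking 63≤86, duration 6≤6, stipend 31≥6 — dominates P7.
P4: ranking 36≤86, duration 4≤6, stipend 27≥6 — dominates P7.
P5: ranking 13≤86, duration 4≤6, stipend 43≥6 — dominates P7.
P6: ranking 48≤86, duration 6≤6, stipend 43≥6 — dominates P7.
Others (P3) are each worse than P7 on at least one objective.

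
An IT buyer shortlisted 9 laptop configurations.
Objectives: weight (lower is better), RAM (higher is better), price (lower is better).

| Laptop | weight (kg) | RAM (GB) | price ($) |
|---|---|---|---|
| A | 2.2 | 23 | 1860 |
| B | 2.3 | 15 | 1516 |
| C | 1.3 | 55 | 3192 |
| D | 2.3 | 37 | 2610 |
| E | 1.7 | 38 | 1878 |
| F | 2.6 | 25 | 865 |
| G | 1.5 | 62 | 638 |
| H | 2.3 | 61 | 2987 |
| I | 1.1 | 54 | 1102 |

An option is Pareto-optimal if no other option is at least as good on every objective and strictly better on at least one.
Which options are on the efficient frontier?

C, G, I

A: dominated by G (weight 1.5≤2.2, RAM 62≥23, price 638≤1860).
B: dominated by G (weight 1.5≤2.3, RAM 62≥15, price 638≤1516).
C: not dominated.
D: dominated by E (weight 1.7≤2.3, RAM 38≥37, price 1878≤2610).
E: dominated by G (weight 1.5≤1.7, RAM 62≥38, price 638≤1878).
F: dominated by G (weight 1.5≤2.6, RAM 62≥25, price 638≤865).
G: not dominated (best RAM).
H: dominated by G (weight 1.5≤2.3, RAM 62≥61, price 638≤2987).
I: not dominated (best weight).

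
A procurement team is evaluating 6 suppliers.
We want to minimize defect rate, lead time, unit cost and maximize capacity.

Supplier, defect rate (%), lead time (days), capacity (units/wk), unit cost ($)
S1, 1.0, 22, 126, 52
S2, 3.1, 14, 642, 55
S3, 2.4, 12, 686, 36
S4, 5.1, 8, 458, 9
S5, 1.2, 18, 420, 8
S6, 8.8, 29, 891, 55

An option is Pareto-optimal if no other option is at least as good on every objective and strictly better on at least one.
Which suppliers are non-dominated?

S1, S3, S4, S5, S6

S1: not dominated (best defect rate).
S2: dominated by S3 (defect rate 2.4≤3.1, lead time 12≤14, capacity 686≥642, unit cost 36≤55).
S3: not dominated.
S4: not dominated (best lead time).
S5: not dominated (best unit cost).
S6: not dominated (best capacity).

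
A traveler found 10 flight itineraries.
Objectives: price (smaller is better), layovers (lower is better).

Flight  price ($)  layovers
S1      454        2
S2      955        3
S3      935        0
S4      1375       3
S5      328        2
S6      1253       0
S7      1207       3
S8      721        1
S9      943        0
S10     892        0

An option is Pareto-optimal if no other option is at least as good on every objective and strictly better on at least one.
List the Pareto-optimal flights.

S5, S8, S10

S1: dominated by S5 (price 328≤454, layovers 2≤2).
S2: dominated by S1 (price 454≤955, layovers 2≤3).
S3: dominated by S10 (price 892≤935, layovers 0≤0).
S4: dominated by S1 (price 454≤1375, layovers 2≤3).
S5: not dominated (best price).
S6: dominated by S3 (price 935≤1253, layovers 0≤0).
S7: dominated by S1 (price 454≤1207, layovers 2≤3).
S8: not dominated.
S9: dominated by S3 (price 935≤943, layovers 0≤0).
S10: not dominated.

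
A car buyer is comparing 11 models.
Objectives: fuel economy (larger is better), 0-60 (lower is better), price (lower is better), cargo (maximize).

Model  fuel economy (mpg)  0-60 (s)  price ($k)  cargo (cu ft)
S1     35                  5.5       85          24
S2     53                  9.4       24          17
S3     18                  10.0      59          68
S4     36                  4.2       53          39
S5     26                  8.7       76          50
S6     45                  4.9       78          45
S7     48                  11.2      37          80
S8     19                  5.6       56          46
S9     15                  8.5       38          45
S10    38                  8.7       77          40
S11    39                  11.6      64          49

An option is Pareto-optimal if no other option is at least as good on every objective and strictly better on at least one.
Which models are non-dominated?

S1: dominated by S4 (fuel economy 36≥35, 0-60 4.2≤5.5, price 53≤85, cargo 39≥24).
S2: not dominated (best fuel economy).
S3: not dominated.
S4: not dominated (best 0-60).
S5: not dominated.
S6: not dominated.
S7: not dominated (best cargo).
S8: not dominated.
S9: not dominated.
S10: not dominated.
S11: dominated by S7 (fuel economy 48≥39, 0-60 11.2≤11.6, price 37≤64, cargo 80≥49).

S2, S3, S4, S5, S6, S7, S8, S9, S10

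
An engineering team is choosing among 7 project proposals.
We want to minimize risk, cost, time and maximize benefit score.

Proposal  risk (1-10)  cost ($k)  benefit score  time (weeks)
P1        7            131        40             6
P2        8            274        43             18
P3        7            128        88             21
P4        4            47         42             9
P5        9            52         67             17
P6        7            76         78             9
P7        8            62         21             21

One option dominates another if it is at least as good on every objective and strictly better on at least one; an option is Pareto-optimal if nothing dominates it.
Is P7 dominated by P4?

Yes

P4 vs P7: risk 4≤8, cost 47≤62, benefit score 42≥21, time 9≤21 — P4 is at least as good on every objective with at least one strict improvement.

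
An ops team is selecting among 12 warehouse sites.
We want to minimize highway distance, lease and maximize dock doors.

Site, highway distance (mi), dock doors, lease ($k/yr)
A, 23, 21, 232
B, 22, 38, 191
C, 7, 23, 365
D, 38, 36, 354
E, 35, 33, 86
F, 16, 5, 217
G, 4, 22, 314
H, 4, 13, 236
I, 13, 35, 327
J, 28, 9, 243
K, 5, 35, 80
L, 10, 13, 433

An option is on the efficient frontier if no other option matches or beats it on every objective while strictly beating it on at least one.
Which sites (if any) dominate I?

K

K: highway distance 5≤13, dock doors 35≥35, lease 80≤327 — dominates I.
Others (A, B, C, D, E, F, G, H, J, L) are each worse than I on at least one objective.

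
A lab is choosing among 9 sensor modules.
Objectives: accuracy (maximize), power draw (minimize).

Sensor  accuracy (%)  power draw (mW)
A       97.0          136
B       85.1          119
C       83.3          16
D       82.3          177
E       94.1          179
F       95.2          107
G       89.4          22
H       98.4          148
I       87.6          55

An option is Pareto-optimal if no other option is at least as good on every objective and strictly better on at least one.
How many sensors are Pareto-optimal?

5

A: not dominated.
B: dominated by F (accuracy 95.2≥85.1, power draw 107≤119).
C: not dominated (best power draw).
D: dominated by A (accuracy 97.0≥82.3, power draw 136≤177).
E: dominated by A (accuracy 97.0≥94.1, power draw 136≤179).
F: not dominated.
G: not dominated.
H: not dominated (best accuracy).
I: dominated by G (accuracy 89.4≥87.6, power draw 22≤55).
Pareto-optimal: A, C, F, G, H → 5.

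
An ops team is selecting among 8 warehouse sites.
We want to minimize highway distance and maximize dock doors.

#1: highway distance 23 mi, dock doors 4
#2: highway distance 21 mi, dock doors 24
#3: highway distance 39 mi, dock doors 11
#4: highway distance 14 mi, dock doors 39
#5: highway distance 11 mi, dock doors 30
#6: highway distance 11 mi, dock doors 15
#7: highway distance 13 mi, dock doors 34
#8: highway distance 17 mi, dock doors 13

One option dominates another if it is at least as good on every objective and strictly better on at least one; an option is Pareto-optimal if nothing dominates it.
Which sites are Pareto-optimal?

#4, #5, #7

#1: dominated by #2 (highway distance 21≤23, dock doors 24≥4).
#2: dominated by #4 (highway distance 14≤21, dock doors 39≥24).
#3: dominated by #2 (highway distance 21≤39, dock doors 24≥11).
#4: not dominated (best dock doors).
#5: not dominated.
#6: dominated by #5 (highway distance 11≤11, dock doors 30≥15).
#7: not dominated.
#8: dominated by #4 (highway distance 14≤17, dock doors 39≥13).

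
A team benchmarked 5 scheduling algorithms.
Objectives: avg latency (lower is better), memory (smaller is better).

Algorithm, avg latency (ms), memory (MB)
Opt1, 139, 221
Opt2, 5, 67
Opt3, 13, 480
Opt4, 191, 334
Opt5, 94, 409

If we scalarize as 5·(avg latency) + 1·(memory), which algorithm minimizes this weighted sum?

Opt1: 5·139 + 1·221 = 916
Opt2: 5·5 + 1·67 = 92
Opt3: 5·13 + 1·480 = 545
Opt4: 5·191 + 1·334 = 1289
Opt5: 5·94 + 1·409 = 879
Lowest: Opt2 at 92.

Opt2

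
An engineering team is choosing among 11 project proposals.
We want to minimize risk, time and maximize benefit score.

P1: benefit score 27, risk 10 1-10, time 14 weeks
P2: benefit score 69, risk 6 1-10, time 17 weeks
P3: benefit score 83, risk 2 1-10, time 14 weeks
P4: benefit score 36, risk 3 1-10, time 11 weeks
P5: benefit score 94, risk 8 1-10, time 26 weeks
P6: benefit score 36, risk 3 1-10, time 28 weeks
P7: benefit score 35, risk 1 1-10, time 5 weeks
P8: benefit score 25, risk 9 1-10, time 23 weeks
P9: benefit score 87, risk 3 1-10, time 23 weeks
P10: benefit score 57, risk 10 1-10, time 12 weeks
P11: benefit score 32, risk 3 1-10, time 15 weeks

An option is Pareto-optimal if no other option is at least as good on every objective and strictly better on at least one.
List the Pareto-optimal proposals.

P3, P4, P5, P7, P9, P10

P1: dominated by P3 (benefit score 83≥27, risk 2≤10, time 14≤14).
P2: dominated by P3 (benefit score 83≥69, risk 2≤6, time 14≤17).
P3: not dominated.
P4: not dominated.
P5: not dominated (best benefit score).
P6: dominated by P3 (benefit score 83≥36, risk 2≤3, time 14≤28).
P7: not dominated (best risk).
P8: dominated by P2 (benefit score 69≥25, risk 6≤9, time 17≤23).
P9: not dominated.
P10: not dominated.
P11: dominated by P3 (benefit score 83≥32, risk 2≤3, time 14≤15).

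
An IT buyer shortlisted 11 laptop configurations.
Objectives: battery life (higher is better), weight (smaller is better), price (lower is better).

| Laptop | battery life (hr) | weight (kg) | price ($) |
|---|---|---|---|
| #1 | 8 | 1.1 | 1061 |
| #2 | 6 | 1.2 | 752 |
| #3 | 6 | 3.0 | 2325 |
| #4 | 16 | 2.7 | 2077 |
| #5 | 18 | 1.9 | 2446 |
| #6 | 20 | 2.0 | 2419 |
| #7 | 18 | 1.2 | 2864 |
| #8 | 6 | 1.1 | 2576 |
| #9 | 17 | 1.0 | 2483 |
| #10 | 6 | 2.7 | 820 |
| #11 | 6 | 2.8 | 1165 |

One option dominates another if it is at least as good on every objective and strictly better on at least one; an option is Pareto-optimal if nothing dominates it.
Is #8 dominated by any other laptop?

Yes

#1 vs #8: battery life 8≥6, weight 1.1≤1.1, price 1061≤2576 — #1 is at least as good on every objective and strictly better on at least one, so #1 dominates #8.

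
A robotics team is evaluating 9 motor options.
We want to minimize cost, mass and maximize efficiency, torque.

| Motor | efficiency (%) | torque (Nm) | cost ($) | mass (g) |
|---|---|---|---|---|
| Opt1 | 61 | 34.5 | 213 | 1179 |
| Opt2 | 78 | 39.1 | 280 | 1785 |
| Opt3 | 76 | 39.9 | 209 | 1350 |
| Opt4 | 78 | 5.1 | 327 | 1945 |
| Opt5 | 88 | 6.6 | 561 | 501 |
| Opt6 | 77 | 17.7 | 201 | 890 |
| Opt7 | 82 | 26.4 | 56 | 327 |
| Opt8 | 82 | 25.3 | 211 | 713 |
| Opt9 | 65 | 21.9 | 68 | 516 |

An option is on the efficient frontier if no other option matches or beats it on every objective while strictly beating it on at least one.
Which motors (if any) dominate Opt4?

Opt2, Opt7, Opt8

Opt2: efficiency 78≥78, torque 39.1≥5.1, cost 280≤327, mass 1785≤1945 — dominates Opt4.
Opt7: efficiency 82≥78, torque 26.4≥5.1, cost 56≤327, mass 327≤1945 — dominates Opt4.
Opt8: efficiency 82≥78, torque 25.3≥5.1, cost 211≤327, mass 713≤1945 — dominates Opt4.
Others (Opt1, Opt3, Opt5, Opt6, Opt9) are each worse than Opt4 on at least one objective.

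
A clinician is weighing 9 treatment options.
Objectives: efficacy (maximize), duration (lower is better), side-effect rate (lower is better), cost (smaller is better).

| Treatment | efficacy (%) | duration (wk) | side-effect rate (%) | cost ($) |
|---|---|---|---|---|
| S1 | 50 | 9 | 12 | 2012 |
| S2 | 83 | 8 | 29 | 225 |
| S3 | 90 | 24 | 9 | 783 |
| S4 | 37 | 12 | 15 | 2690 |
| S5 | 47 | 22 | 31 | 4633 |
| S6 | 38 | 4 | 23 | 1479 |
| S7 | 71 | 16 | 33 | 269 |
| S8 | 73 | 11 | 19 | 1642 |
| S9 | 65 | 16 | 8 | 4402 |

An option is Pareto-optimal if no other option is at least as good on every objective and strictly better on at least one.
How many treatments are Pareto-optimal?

S1: not dominated.
S2: not dominated (best cost).
S3: not dominated (best efficacy).
S4: dominated by S1 (efficacy 50≥37, duration 9≤12, side-effect rate 12≤15, cost 2012≤2690).
S5: dominated by S1 (efficacy 50≥47, duration 9≤22, side-effect rate 12≤31, cost 2012≤4633).
S6: not dominated (best duration).
S7: dominated by S2 (efficacy 83≥71, duration 8≤16, side-effect rate 29≤33, cost 225≤269).
S8: not dominated.
S9: not dominated (best side-effect rate).
Pareto-optimal: S1, S2, S3, S6, S8, S9 → 6.

6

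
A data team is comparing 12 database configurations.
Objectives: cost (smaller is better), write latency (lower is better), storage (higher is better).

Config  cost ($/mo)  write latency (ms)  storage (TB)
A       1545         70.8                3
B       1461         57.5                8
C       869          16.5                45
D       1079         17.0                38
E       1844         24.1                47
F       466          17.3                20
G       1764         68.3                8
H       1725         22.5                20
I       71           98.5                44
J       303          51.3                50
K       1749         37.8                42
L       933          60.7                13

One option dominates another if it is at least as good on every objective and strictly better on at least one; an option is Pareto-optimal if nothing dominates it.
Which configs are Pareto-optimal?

C, E, F, I, J

A: dominated by B (cost 1461≤1545, write latency 57.5≤70.8, storage 8≥3).
B: dominated by C (cost 869≤1461, write latency 16.5≤57.5, storage 45≥8).
C: not dominated (best write latency).
D: dominated by C (cost 869≤1079, write latency 16.5≤17.0, storage 45≥38).
E: not dominated.
F: not dominated.
G: dominated by B (cost 1461≤1764, write latency 57.5≤68.3, storage 8≥8).
H: dominated by C (cost 869≤1725, write latency 16.5≤22.5, storage 45≥20).
I: not dominated (best cost).
J: not dominated (best storage).
K: dominated by C (cost 869≤1749, write latency 16.5≤37.8, storage 45≥42).
L: dominated by C (cost 869≤933, write latency 16.5≤60.7, storage 45≥13).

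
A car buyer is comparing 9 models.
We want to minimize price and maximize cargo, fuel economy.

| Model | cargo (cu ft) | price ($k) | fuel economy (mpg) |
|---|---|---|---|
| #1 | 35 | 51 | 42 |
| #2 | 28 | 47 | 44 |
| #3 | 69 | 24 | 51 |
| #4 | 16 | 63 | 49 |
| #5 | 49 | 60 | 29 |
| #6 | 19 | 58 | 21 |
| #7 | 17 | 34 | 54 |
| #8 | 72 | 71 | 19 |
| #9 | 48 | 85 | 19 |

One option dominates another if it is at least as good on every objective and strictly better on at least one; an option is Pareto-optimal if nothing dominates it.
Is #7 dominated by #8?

No

#8 vs #7: #8 is worse on price (71 vs 34), so it does not dominate #7.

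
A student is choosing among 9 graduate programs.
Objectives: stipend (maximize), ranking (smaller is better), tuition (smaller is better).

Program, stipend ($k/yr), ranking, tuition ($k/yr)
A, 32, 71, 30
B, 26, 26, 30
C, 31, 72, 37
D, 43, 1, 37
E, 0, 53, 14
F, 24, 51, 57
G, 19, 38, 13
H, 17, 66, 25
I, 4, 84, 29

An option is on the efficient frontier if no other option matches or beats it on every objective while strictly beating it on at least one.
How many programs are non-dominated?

A: not dominated.
B: not dominated.
C: dominated by A (stipend 32≥31, ranking 71≤72, tuition 30≤37).
D: not dominated (best stipend).
E: dominated by G (stipend 19≥0, ranking 38≤53, tuition 13≤14).
F: dominated by B (stipend 26≥24, ranking 26≤51, tuition 30≤57).
G: not dominated (best tuition).
H: dominated by G (stipend 19≥17, ranking 38≤66, tuition 13≤25).
I: dominated by G (stipend 19≥4, ranking 38≤84, tuition 13≤29).
Pareto-optimal: A, B, D, G → 4.

4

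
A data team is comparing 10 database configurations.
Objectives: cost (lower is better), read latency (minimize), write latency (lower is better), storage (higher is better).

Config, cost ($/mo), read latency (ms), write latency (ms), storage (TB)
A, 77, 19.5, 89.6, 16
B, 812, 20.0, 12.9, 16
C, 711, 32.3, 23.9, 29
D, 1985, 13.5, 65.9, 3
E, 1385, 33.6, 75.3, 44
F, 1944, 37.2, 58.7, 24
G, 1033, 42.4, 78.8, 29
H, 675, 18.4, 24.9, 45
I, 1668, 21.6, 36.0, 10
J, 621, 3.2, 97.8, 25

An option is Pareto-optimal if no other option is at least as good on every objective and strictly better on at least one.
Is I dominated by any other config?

Yes

B vs I: cost 812≤1668, read latency 20.0≤21.6, write latency 12.9≤36.0, storage 16≥10 — B is at least as good on every objective and strictly better on at least one, so B dominates I.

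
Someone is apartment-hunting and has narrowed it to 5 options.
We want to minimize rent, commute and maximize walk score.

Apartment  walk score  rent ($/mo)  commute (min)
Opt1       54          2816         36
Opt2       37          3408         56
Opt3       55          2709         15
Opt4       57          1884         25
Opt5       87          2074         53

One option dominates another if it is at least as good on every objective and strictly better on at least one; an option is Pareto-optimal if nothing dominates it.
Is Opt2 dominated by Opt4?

Yes

Opt4 vs Opt2: walk score 57≥37, rent 1884≤3408, commute 25≤56 — Opt4 is at least as good on every objective with at least one strict improvement.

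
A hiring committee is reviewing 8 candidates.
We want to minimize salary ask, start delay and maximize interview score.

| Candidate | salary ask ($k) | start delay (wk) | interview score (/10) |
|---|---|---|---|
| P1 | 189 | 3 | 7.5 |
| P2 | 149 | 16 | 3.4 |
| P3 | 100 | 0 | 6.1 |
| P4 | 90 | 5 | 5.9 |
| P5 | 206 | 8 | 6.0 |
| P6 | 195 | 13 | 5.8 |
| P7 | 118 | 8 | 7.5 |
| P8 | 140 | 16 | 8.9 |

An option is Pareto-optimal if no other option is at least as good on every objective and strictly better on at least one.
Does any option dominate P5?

P1 vs P5: salary ask 189≤206, start delay 3≤8, interview score 7.5≥6.0 — P1 is at least as good on every objective and strictly better on at least one, so P1 dominates P5.

Yes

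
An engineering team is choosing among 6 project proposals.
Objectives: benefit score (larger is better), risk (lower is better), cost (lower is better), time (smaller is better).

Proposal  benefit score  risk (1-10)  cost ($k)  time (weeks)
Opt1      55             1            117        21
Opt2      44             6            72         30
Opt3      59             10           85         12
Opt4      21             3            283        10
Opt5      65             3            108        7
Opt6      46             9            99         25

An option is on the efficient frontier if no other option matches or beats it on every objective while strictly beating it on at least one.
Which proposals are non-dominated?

Opt1: not dominated (best risk).
Opt2: not dominated (best cost).
Opt3: not dominated.
Opt4: dominated by Opt5 (benefit score 65≥21, risk 3≤3, cost 108≤283, time 7≤10).
Opt5: not dominated (best benefit score).
Opt6: not dominated.

Opt1, Opt2, Opt3, Opt5, Opt6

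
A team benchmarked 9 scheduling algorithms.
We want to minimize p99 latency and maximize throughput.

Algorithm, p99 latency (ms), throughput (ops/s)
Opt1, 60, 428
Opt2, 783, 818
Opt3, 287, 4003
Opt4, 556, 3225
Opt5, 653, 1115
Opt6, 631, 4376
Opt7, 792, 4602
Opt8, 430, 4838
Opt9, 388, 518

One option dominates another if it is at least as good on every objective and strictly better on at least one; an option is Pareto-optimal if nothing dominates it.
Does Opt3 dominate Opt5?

Opt3 vs Opt5: p99 latency 287≤653, throughput 4003≥1115 — Opt3 is at least as good on every objective with at least one strict improvement.

Yes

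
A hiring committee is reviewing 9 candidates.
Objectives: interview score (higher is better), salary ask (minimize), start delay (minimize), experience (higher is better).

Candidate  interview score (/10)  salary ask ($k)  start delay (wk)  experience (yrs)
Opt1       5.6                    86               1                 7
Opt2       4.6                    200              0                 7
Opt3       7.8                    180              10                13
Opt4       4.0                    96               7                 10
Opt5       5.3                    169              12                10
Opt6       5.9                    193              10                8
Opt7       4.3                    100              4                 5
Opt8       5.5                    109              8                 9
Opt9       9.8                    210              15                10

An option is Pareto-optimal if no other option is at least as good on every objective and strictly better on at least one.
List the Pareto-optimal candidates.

Opt1, Opt2, Opt3, Opt4, Opt5, Opt8, Opt9

Opt1: not dominated (best salary ask).
Opt2: not dominated (best start delay).
Opt3: not dominated (best experience).
Opt4: not dominated.
Opt5: not dominated.
Opt6: dominated by Opt3 (interview score 7.8≥5.9, salary ask 180≤193, start delay 10≤10, experience 13≥8).
Opt7: dominated by Opt1 (interview score 5.6≥4.3, salary ask 86≤100, start delay 1≤4, experience 7≥5).
Opt8: not dominated.
Opt9: not dominated (best interview score).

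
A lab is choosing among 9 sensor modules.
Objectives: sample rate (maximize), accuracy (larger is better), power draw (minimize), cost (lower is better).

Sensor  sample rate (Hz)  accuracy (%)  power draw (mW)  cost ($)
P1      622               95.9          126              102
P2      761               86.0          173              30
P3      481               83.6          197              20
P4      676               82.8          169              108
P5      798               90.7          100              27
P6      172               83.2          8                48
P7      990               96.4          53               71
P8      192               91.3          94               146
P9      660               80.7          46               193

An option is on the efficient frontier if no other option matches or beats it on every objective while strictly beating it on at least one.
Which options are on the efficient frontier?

P1: dominated by P7 (sample rate 990≥622, accuracy 96.4≥95.9, power draw 53≤126, cost 71≤102).
P2: dominated by P5 (sample rate 798≥761, accuracy 90.7≥86.0, power draw 100≤173, cost 27≤30).
P3: not dominated (best cost).
P4: dominated by P5 (sample rate 798≥676, accuracy 90.7≥82.8, power draw 100≤169, cost 27≤108).
P5: not dominated.
P6: not dominated (best power draw).
P7: not dominated (best sample rate).
P8: dominated by P7 (sample rate 990≥192, accuracy 96.4≥91.3, power draw 53≤94, cost 71≤146).
P9: not dominated.

P3, P5, P6, P7, P9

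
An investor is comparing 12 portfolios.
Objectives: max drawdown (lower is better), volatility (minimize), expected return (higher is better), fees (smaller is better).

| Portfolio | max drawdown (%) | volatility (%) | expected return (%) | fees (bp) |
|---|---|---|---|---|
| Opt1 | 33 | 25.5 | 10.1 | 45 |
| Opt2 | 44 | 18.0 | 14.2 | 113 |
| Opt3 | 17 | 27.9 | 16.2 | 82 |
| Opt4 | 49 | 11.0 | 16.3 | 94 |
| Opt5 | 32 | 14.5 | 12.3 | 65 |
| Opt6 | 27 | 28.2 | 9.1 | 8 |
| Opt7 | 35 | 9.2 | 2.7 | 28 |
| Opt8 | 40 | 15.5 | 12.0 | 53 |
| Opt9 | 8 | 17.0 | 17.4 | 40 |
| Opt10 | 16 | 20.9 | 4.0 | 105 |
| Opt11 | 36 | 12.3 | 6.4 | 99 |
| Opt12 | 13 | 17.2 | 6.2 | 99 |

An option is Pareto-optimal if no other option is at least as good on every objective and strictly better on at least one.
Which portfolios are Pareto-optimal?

Opt4, Opt5, Opt6, Opt7, Opt8, Opt9, Opt11

Opt1: dominated by Opt9 (max drawdown 8≤33, volatility 17.0≤25.5, expected return 17.4≥10.1, fees 40≤45).
Opt2: dominated by Opt9 (max drawdown 8≤44, volatility 17.0≤18.0, expected return 17.4≥14.2, fees 40≤113).
Opt3: dominated by Opt9 (max drawdown 8≤17, volatility 17.0≤27.9, expected return 17.4≥16.2, fees 40≤82).
Opt4: not dominated.
Opt5: not dominated.
Opt6: not dominated (best fees).
Opt7: not dominated (best volatility).
Opt8: not dominated.
Opt9: not dominated (best max drawdown).
Opt10: dominated by Opt9 (max drawdown 8≤16, volatility 17.0≤20.9, expected return 17.4≥4.0, fees 40≤105).
Opt11: not dominated.
Opt12: dominated by Opt9 (max drawdown 8≤13, volatility 17.0≤17.2, expected return 17.4≥6.2, fees 40≤99).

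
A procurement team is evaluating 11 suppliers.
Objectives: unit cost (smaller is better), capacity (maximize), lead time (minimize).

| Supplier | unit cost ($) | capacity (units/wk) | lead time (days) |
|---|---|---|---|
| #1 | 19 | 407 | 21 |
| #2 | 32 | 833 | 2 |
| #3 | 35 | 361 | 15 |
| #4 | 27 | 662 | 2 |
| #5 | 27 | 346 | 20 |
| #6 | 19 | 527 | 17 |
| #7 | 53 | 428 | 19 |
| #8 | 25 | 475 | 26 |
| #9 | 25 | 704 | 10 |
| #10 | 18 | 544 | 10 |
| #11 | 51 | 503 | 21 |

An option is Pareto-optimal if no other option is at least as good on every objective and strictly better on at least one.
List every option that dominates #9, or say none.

none

#1: worse on capacity (407 vs 704).
#2: worse on unit cost (32 vs 25).
#3: worse on unit cost (35 vs 25).
#4: worse on unit cost (27 vs 25).
#5: worse on unit cost (27 vs 25).
#6: worse on capacity (527 vs 704).
#7: worse on unit cost (53 vs 25).
#8: worse on capacity (475 vs 704).
#10: worse on capacity (544 vs 704).
#11: worse on unit cost (51 vs 25).
No option dominates #9.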